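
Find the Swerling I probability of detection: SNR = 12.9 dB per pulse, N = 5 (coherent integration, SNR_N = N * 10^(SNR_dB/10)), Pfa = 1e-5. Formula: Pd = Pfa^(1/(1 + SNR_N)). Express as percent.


SNR_lin = 10^(12.9/10) = 19.49845
SNR_N = 5 * 19.49845 = 97.49225
1/(1 + SNR_N) = 1/98.49225 = 0.0101531
Pd = (1e-5)^0.0101531 = 0.88968
Pd = 89.0%

89.0%


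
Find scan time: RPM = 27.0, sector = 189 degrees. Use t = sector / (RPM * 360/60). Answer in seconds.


t = 189 / (27.0 * 360) * 60 = 1.17 s

1.17 s


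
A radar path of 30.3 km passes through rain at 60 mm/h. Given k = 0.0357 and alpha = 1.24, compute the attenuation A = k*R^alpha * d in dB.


gamma = 0.0357 * 60^1.24 = 5.722368 dB/km
A = 5.722368 * 30.3 = 173.39 dB

173.39 dB


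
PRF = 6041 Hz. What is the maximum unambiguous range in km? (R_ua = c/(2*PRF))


R_ua = 3e8 / (2 * 6041) = 24830.3 m = 24.8 km

24.8 km


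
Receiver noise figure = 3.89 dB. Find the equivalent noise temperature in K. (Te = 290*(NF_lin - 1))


NF_lin = 10^(3.89/10) = 2.449063
Te = 290 * (2.449063 - 1) = 420.2 K

420.2 K


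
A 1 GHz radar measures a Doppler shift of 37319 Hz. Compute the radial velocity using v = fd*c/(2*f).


v = 37319 * 3e8 / (2 * 1000000000.0) = 5597.9 m/s

5597.9 m/s


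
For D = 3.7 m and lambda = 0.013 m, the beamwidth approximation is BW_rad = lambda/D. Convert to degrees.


BW_rad = 0.013 / 3.7 = 0.003514
BW_deg = 0.2 degrees

0.2 degrees


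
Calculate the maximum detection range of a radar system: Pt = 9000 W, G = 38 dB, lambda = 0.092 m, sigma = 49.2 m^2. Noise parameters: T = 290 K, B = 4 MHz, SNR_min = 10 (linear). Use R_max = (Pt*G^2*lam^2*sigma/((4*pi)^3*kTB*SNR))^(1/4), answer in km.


G_lin = 10^(38/10) = 6309.573445
R^4 = 9000 * 6309.573445^2 * 0.092^2 * 49.2 / ((4*pi)^3 * 1.38e-23 * 290 * 4000000.0 * 10)
R^4 = 4.69696e20 m^4
R_max = (4.69696e20)^(1/4) = 147215.7 m = 147.2 km

147.2 km


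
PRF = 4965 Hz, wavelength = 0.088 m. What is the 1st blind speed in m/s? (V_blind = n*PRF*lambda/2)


V_blind = 1 * 4965 * 0.088 / 2 = 218.5 m/s

218.5 m/s


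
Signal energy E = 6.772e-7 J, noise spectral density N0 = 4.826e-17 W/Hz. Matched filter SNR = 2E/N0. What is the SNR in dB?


SNR_lin = 2 * 6.772e-7 / 4.826e-17 = 2.806e10
SNR_dB = 10*log10(2.806e10) = 104.5 dB

104.5 dB


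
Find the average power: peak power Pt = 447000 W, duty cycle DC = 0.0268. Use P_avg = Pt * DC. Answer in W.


P_avg = 447000 * 0.0268 = 11979.6 W

11979.6 W


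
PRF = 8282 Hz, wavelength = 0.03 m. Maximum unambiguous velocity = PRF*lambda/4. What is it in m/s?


V_ua = 8282 * 0.03 / 4 = 62.1 m/s

62.1 m/s


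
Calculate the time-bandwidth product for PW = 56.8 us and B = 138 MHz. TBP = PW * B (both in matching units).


TBP = 56.8 * 138 = 7838.4

7838.4


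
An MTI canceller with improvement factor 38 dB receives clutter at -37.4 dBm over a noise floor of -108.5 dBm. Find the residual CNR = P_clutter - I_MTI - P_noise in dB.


CNR = -37.4 - 38 - (-108.5) = 33.1 dB

33.1 dB


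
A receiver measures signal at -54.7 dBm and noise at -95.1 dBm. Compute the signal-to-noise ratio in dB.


SNR = -54.7 - (-95.1) = 40.4 dB

40.4 dB


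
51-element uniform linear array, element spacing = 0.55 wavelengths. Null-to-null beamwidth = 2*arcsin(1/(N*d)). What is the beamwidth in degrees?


1/(N*d) = 1/(51*0.55) = 0.035651
BW = 2*arcsin(0.035651) = 4.1 degrees

4.1 degrees


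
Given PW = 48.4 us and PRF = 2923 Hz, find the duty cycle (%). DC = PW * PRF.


DC = 48.4e-6 * 2923 * 100 = 14.15%

14.15%


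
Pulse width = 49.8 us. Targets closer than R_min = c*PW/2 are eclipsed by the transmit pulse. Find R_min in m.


R_min = 3e8 * 49.8e-6 / 2 = 7470.0 m

7470.0 m


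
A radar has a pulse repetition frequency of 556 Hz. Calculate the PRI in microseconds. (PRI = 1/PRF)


PRI = 1/556 = 0.0017985612 s = 1798.6 us

1798.6 us


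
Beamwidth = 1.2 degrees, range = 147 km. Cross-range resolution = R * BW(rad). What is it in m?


BW_rad = 0.020943951
CR = 147000 * 0.020943951 = 3078.8 m

3078.8 m


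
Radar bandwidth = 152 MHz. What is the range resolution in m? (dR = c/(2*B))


dR = 3e8 / (2 * 152000000.0) = 0.99 m

0.99 m


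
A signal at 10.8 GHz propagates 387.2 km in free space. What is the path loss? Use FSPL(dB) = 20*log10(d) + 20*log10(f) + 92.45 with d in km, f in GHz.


20*log10(387.2) = 51.76
20*log10(10.8) = 20.67
FSPL = 164.9 dB

164.9 dB


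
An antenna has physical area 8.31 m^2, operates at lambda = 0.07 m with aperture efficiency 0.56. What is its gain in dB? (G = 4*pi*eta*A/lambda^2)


G_linear = 4*pi*0.56*8.31/0.07^2 = 11934.46
G_dB = 10*log10(11934.46) = 40.8 dB

40.8 dB


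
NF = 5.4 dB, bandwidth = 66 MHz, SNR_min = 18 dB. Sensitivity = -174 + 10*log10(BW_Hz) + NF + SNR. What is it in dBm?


10*log10(66000000.0) = 78.2
S = -174 + 78.2 + 5.4 + 18 = -72.4 dBm

-72.4 dBm


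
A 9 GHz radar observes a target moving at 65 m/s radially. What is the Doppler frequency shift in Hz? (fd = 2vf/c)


fd = 2 * 65 * 9000000000.0 / 3e8 = 3900.0 Hz

3900.0 Hz


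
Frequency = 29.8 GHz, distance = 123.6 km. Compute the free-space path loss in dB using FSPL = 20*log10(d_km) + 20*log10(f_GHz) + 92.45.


20*log10(123.6) = 41.84
20*log10(29.8) = 29.48
FSPL = 163.8 dB

163.8 dB


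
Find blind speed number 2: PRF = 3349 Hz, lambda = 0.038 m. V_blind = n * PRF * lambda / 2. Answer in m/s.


V_blind = 2 * 3349 * 0.038 / 2 = 127.3 m/s

127.3 m/s


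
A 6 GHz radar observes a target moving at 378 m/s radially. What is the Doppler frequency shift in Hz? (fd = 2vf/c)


fd = 2 * 378 * 6000000000.0 / 3e8 = 15120.0 Hz

15120.0 Hz


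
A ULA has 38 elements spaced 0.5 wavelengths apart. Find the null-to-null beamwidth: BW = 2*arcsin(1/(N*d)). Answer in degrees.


1/(N*d) = 1/(38*0.5) = 0.052632
BW = 2*arcsin(0.052632) = 6.0 degrees

6.0 degrees


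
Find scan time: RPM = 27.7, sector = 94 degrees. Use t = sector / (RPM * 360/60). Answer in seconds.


t = 94 / (27.7 * 360) * 60 = 0.57 s

0.57 s


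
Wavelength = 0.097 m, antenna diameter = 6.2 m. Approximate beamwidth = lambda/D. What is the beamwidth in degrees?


BW_rad = 0.097 / 6.2 = 0.015645
BW_deg = 0.9 degrees

0.9 degrees


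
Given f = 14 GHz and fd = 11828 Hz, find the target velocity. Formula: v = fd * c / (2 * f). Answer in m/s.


v = 11828 * 3e8 / (2 * 14000000000.0) = 126.7 m/s

126.7 m/s


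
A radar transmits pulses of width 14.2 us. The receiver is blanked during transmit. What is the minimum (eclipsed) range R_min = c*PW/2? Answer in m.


R_min = 3e8 * 14.2e-6 / 2 = 2130.0 m

2130.0 m


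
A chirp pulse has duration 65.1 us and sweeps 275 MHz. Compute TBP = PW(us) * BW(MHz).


TBP = 65.1 * 275 = 17902.5

17902.5


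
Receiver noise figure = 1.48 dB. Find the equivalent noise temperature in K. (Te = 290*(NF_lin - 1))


NF_lin = 10^(1.48/10) = 1.406048
Te = 290 * (1.406048 - 1) = 117.8 K

117.8 K


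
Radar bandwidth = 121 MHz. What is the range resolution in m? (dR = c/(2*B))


dR = 3e8 / (2 * 121000000.0) = 1.24 m

1.24 m


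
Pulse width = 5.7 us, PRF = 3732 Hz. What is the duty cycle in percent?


DC = 5.7e-6 * 3732 * 100 = 2.13%

2.13%


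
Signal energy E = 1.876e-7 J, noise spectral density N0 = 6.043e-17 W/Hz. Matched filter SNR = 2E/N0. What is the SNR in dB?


SNR_lin = 2 * 1.876e-7 / 6.043e-17 = 6.209e9
SNR_dB = 10*log10(6.209e9) = 97.9 dB

97.9 dB


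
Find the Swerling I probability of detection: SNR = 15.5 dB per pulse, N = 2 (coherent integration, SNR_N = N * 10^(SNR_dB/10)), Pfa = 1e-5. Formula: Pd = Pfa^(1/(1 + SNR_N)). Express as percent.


SNR_lin = 10^(15.5/10) = 35.48134
SNR_N = 2 * 35.48134 = 70.96268
1/(1 + SNR_N) = 1/71.96268 = 0.0138961
Pd = (1e-5)^0.0138961 = 0.85216
Pd = 85.2%

85.2%


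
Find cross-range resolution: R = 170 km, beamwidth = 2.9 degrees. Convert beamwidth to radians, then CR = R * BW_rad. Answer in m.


BW_rad = 0.050614548
CR = 170000 * 0.050614548 = 8604.5 m

8604.5 m


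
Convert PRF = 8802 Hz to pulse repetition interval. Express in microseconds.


PRI = 1/8802 = 0.0001136105 s = 113.6 us

113.6 us


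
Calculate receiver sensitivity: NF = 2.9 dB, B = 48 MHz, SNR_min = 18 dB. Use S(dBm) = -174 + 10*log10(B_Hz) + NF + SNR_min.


10*log10(48000000.0) = 76.81
S = -174 + 76.81 + 2.9 + 18 = -76.3 dBm

-76.3 dBm


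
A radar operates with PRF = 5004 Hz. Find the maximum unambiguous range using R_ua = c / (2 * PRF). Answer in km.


R_ua = 3e8 / (2 * 5004) = 29976.0 m = 30.0 km

30.0 km


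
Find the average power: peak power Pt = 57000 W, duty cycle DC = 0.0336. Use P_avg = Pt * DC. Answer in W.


P_avg = 57000 * 0.0336 = 1915.2 W

1915.2 W


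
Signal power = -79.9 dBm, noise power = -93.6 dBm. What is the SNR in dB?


SNR = -79.9 - (-93.6) = 13.7 dB

13.7 dB


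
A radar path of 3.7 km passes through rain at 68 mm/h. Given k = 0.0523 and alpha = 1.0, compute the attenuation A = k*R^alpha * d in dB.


gamma = 0.0523 * 68^1.0 = 3.5564 dB/km
A = 3.5564 * 3.7 = 13.16 dB

13.16 dB


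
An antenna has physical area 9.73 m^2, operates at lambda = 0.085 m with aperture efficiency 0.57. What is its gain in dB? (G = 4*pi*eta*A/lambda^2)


G_linear = 4*pi*0.57*9.73/0.085^2 = 9646.28
G_dB = 10*log10(9646.28) = 39.8 dB

39.8 dB


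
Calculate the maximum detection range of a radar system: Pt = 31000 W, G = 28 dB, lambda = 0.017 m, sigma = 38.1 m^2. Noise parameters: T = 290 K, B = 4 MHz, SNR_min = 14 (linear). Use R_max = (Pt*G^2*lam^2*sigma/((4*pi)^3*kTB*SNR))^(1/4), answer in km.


G_lin = 10^(28/10) = 630.957344
R^4 = 31000 * 630.957344^2 * 0.017^2 * 38.1 / ((4*pi)^3 * 1.38e-23 * 290 * 4000000.0 * 14)
R^4 = 3.05555e17 m^4
R_max = (3.05555e17)^(1/4) = 23511.1 m = 23.5 km

23.5 km


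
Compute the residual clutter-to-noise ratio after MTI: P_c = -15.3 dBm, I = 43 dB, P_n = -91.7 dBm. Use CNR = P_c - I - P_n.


CNR = -15.3 - 43 - (-91.7) = 33.4 dB

33.4 dB


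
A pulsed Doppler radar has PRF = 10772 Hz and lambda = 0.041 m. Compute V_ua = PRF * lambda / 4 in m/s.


V_ua = 10772 * 0.041 / 4 = 110.4 m/s

110.4 m/s


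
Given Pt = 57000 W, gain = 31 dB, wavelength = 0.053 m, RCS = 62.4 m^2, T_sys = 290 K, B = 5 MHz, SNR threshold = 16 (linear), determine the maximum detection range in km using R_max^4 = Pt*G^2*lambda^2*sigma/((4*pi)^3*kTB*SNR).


G_lin = 10^(31/10) = 1258.925412
R^4 = 57000 * 1258.925412^2 * 0.053^2 * 62.4 / ((4*pi)^3 * 1.38e-23 * 290 * 5000000.0 * 16)
R^4 = 2.49238e19 m^4
R_max = (2.49238e19)^(1/4) = 70656.7 m = 70.7 km

70.7 km


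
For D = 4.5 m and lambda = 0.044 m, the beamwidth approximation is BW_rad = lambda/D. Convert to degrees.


BW_rad = 0.044 / 4.5 = 0.009778
BW_deg = 0.56 degrees

0.56 degrees


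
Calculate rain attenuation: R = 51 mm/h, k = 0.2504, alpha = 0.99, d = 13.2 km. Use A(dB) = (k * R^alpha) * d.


gamma = 0.2504 * 51^0.99 = 12.278033 dB/km
A = 12.278033 * 13.2 = 162.07 dB

162.07 dB


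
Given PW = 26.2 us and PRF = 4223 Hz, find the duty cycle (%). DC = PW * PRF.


DC = 26.2e-6 * 4223 * 100 = 11.06%

11.06%


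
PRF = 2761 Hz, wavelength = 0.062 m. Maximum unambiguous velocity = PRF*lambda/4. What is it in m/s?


V_ua = 2761 * 0.062 / 4 = 42.8 m/s

42.8 m/s


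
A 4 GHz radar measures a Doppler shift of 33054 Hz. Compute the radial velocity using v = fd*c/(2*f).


v = 33054 * 3e8 / (2 * 4000000000.0) = 1239.5 m/s

1239.5 m/s


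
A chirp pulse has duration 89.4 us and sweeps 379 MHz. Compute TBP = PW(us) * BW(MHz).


TBP = 89.4 * 379 = 33882.6

33882.6


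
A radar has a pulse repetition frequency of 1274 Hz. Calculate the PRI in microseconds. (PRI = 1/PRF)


PRI = 1/1274 = 0.0007849294 s = 784.9 us

784.9 us


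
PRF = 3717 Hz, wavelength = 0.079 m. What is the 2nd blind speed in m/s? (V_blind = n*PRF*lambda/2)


V_blind = 2 * 3717 * 0.079 / 2 = 293.6 m/s

293.6 m/s


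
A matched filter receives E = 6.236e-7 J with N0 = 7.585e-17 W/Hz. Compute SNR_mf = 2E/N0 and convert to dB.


SNR_lin = 2 * 6.236e-7 / 7.585e-17 = 1.644e10
SNR_dB = 10*log10(1.644e10) = 102.2 dB

102.2 dB


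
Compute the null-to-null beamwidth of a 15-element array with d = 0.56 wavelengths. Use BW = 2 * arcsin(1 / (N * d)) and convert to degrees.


1/(N*d) = 1/(15*0.56) = 0.119048
BW = 2*arcsin(0.119048) = 13.7 degrees

13.7 degrees


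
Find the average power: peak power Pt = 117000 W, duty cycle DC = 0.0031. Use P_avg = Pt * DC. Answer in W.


P_avg = 117000 * 0.0031 = 362.7 W

362.7 W


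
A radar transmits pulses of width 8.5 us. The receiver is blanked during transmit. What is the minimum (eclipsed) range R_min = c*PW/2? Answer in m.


R_min = 3e8 * 8.5e-6 / 2 = 1275.0 m

1275.0 m


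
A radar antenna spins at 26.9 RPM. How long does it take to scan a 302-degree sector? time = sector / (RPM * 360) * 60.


t = 302 / (26.9 * 360) * 60 = 1.87 s

1.87 s


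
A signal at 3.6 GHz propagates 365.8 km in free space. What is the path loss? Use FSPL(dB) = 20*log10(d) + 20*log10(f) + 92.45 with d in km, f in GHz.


20*log10(365.8) = 51.26
20*log10(3.6) = 11.13
FSPL = 154.8 dB

154.8 dB


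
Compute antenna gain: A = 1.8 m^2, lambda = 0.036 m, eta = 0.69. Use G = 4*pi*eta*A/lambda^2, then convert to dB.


G_linear = 4*pi*0.69*1.8/0.036^2 = 12042.77
G_dB = 10*log10(12042.77) = 40.8 dB

40.8 dB


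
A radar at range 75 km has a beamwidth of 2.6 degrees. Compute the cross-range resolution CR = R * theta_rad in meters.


BW_rad = 0.045378561
CR = 75000 * 0.045378561 = 3403.4 m

3403.4 m


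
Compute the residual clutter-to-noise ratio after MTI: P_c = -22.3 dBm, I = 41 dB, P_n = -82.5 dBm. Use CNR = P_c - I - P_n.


CNR = -22.3 - 41 - (-82.5) = 19.2 dB

19.2 dB


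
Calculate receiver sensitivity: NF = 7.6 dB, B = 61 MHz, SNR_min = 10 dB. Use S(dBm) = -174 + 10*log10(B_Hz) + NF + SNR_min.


10*log10(61000000.0) = 77.85
S = -174 + 77.85 + 7.6 + 10 = -78.5 dBm

-78.5 dBm


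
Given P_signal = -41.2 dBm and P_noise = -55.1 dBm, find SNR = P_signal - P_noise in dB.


SNR = -41.2 - (-55.1) = 13.9 dB

13.9 dB


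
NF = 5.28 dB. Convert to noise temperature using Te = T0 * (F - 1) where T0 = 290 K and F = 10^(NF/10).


NF_lin = 10^(5.28/10) = 3.372873
Te = 290 * (3.372873 - 1) = 688.1 K

688.1 K


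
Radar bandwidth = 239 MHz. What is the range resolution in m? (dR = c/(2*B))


dR = 3e8 / (2 * 239000000.0) = 0.63 m

0.63 m


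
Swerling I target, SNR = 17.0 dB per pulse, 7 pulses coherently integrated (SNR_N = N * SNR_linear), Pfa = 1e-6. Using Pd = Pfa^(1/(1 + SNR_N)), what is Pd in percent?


SNR_lin = 10^(17.0/10) = 50.11872
SNR_N = 7 * 50.11872 = 350.83104
1/(1 + SNR_N) = 1/351.83104 = 0.0028423
Pd = (1e-6)^0.0028423 = 0.96149
Pd = 96.1%

96.1%


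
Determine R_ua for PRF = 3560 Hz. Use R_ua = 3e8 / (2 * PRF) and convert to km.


R_ua = 3e8 / (2 * 3560) = 42134.8 m = 42.1 km

42.1 km


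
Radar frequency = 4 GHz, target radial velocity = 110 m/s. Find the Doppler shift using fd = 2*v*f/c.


fd = 2 * 110 * 4000000000.0 / 3e8 = 2933.3 Hz

2933.3 Hz


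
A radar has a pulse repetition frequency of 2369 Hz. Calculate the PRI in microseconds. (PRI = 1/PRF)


PRI = 1/2369 = 0.000422119 s = 422.1 us

422.1 us


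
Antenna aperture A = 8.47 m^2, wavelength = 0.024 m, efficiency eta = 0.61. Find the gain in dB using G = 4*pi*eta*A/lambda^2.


G_linear = 4*pi*0.61*8.47/0.024^2 = 112719.91
G_dB = 10*log10(112719.91) = 50.5 dB

50.5 dB


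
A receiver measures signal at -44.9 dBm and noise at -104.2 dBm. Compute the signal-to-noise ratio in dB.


SNR = -44.9 - (-104.2) = 59.3 dB

59.3 dB


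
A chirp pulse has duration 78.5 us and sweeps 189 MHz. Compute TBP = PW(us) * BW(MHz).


TBP = 78.5 * 189 = 14836.5

14836.5


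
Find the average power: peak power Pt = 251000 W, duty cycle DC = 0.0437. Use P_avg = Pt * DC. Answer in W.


P_avg = 251000 * 0.0437 = 10968.7 W

10968.7 W


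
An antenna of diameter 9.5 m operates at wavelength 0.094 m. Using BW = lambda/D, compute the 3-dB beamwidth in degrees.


BW_rad = 0.094 / 9.5 = 0.009895
BW_deg = 0.57 degrees

0.57 degrees


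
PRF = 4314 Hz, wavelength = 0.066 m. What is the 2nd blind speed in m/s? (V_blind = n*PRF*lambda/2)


V_blind = 2 * 4314 * 0.066 / 2 = 284.7 m/s

284.7 m/s


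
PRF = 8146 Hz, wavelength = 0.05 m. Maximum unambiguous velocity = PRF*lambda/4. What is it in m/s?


V_ua = 8146 * 0.05 / 4 = 101.8 m/s

101.8 m/s


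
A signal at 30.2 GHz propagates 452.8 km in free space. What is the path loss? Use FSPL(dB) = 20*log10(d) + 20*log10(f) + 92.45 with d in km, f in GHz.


20*log10(452.8) = 53.12
20*log10(30.2) = 29.6
FSPL = 175.2 dB

175.2 dB


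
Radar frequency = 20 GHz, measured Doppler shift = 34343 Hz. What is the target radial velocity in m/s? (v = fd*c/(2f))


v = 34343 * 3e8 / (2 * 20000000000.0) = 257.6 m/s

257.6 m/s


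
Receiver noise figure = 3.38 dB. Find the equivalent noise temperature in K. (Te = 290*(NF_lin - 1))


NF_lin = 10^(3.38/10) = 2.17771
Te = 290 * (2.17771 - 1) = 341.5 K

341.5 K


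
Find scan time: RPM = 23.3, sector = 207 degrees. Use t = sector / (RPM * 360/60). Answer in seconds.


t = 207 / (23.3 * 360) * 60 = 1.48 s

1.48 s


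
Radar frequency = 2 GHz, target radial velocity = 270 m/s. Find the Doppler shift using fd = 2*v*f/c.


fd = 2 * 270 * 2000000000.0 / 3e8 = 3600.0 Hz

3600.0 Hz


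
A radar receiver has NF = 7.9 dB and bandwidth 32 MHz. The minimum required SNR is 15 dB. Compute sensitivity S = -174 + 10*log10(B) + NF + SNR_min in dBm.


10*log10(32000000.0) = 75.05
S = -174 + 75.05 + 7.9 + 15 = -76.0 dBm

-76.0 dBm


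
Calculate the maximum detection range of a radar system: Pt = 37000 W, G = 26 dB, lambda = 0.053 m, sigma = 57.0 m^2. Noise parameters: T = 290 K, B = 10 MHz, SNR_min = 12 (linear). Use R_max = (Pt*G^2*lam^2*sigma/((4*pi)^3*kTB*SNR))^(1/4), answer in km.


G_lin = 10^(26/10) = 398.107171
R^4 = 37000 * 398.107171^2 * 0.053^2 * 57.0 / ((4*pi)^3 * 1.38e-23 * 290 * 10000000.0 * 12)
R^4 = 9.85236e17 m^4
R_max = (9.85236e17)^(1/4) = 31505.4 m = 31.5 km

31.5 km


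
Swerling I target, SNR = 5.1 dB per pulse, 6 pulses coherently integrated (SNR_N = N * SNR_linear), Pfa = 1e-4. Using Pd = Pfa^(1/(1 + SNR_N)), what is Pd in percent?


SNR_lin = 10^(5.1/10) = 3.23594
SNR_N = 6 * 3.23594 = 19.41564
1/(1 + SNR_N) = 1/20.41564 = 0.0489821
Pd = (1e-4)^0.0489821 = 0.6369
Pd = 63.7%

63.7%


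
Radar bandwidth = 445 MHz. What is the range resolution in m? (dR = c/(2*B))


dR = 3e8 / (2 * 445000000.0) = 0.34 m

0.34 m


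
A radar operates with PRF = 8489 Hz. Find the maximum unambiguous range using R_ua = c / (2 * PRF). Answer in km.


R_ua = 3e8 / (2 * 8489) = 17669.9 m = 17.7 km

17.7 km


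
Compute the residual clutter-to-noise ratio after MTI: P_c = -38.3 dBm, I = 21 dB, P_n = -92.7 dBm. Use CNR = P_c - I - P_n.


CNR = -38.3 - 21 - (-92.7) = 33.4 dB

33.4 dB


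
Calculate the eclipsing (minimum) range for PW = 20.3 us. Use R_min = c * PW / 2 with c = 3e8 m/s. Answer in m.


R_min = 3e8 * 20.3e-6 / 2 = 3045.0 m

3045.0 m


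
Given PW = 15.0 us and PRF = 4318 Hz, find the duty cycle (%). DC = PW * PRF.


DC = 15.0e-6 * 4318 * 100 = 6.48%

6.48%


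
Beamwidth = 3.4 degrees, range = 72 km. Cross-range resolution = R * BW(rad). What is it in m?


BW_rad = 0.059341195
CR = 72000 * 0.059341195 = 4272.6 m

4272.6 m


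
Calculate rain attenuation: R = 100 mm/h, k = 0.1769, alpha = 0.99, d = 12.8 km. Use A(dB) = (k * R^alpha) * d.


gamma = 0.1769 * 100^0.99 = 16.893819 dB/km
A = 16.893819 * 12.8 = 216.24 dB

216.24 dB


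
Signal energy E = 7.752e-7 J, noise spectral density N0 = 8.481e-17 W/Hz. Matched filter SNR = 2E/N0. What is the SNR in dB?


SNR_lin = 2 * 7.752e-7 / 8.481e-17 = 1.828e10
SNR_dB = 10*log10(1.828e10) = 102.6 dB

102.6 dB


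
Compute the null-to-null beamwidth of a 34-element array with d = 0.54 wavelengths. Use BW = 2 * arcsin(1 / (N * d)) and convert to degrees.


1/(N*d) = 1/(34*0.54) = 0.054466
BW = 2*arcsin(0.054466) = 6.2 degrees

6.2 degrees


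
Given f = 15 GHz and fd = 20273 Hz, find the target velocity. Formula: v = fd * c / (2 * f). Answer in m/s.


v = 20273 * 3e8 / (2 * 15000000000.0) = 202.7 m/s

202.7 m/s


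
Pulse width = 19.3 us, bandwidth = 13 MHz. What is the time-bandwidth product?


TBP = 19.3 * 13 = 250.9

250.9


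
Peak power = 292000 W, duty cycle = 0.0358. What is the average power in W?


P_avg = 292000 * 0.0358 = 10453.6 W

10453.6 W


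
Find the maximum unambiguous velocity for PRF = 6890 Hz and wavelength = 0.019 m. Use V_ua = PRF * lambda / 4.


V_ua = 6890 * 0.019 / 4 = 32.7 m/s

32.7 m/s


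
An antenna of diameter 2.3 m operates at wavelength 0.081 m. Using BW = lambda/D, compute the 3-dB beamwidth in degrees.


BW_rad = 0.081 / 2.3 = 0.035217
BW_deg = 2.02 degrees

2.02 degrees


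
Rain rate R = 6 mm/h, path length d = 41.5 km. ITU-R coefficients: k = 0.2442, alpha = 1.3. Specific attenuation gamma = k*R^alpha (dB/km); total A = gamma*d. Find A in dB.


gamma = 0.2442 * 6^1.3 = 2.508085 dB/km
A = 2.508085 * 41.5 = 104.09 dB

104.09 dB


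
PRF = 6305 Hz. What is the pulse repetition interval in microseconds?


PRI = 1/6305 = 0.0001586043 s = 158.6 us

158.6 us


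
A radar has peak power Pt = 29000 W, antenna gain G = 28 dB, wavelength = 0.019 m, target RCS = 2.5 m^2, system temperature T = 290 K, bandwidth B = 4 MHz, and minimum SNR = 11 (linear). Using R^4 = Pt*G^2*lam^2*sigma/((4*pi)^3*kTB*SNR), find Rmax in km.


G_lin = 10^(28/10) = 630.957344
R^4 = 29000 * 630.957344^2 * 0.019^2 * 2.5 / ((4*pi)^3 * 1.38e-23 * 290 * 4000000.0 * 11)
R^4 = 2.98185e16 m^4
R_max = (2.98185e16)^(1/4) = 13140.8 m = 13.1 km

13.1 km


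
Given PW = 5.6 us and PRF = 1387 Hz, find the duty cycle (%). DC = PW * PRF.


DC = 5.6e-6 * 1387 * 100 = 0.78%

0.78%


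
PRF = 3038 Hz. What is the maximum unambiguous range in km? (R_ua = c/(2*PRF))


R_ua = 3e8 / (2 * 3038) = 49374.6 m = 49.4 km

49.4 km


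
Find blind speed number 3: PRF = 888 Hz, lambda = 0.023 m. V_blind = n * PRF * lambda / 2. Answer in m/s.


V_blind = 3 * 888 * 0.023 / 2 = 30.6 m/s

30.6 m/s


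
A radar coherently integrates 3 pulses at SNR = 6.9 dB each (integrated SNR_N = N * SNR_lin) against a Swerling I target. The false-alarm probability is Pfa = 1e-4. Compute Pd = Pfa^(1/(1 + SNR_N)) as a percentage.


SNR_lin = 10^(6.9/10) = 4.89779
SNR_N = 3 * 4.89779 = 14.69337
1/(1 + SNR_N) = 1/15.69337 = 0.0637212
Pd = (1e-4)^0.0637212 = 0.55605
Pd = 55.6%

55.6%


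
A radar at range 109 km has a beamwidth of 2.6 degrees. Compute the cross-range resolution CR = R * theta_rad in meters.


BW_rad = 0.045378561
CR = 109000 * 0.045378561 = 4946.3 m

4946.3 m


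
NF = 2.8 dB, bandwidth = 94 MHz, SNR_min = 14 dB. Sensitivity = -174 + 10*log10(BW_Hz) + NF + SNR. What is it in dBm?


10*log10(94000000.0) = 79.73
S = -174 + 79.73 + 2.8 + 14 = -77.5 dBm

-77.5 dBm


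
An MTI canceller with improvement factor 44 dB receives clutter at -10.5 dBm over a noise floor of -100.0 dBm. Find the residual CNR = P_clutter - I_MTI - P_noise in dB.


CNR = -10.5 - 44 - (-100.0) = 45.5 dB

45.5 dB


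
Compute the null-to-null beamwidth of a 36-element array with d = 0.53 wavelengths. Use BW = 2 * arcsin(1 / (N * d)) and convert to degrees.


1/(N*d) = 1/(36*0.53) = 0.052411
BW = 2*arcsin(0.052411) = 6.0 degrees

6.0 degrees


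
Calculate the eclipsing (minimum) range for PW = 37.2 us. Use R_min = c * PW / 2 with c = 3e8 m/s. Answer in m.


R_min = 3e8 * 37.2e-6 / 2 = 5580.0 m

5580.0 m


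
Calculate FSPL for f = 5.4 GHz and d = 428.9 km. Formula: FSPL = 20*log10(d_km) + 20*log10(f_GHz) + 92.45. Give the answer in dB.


20*log10(428.9) = 52.65
20*log10(5.4) = 14.65
FSPL = 159.7 dB

159.7 dB


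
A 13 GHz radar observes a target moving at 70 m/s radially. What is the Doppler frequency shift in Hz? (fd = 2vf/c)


fd = 2 * 70 * 13000000000.0 / 3e8 = 6066.7 Hz

6066.7 Hz


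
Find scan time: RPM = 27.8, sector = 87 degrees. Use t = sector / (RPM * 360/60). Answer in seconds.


t = 87 / (27.8 * 360) * 60 = 0.52 s

0.52 s


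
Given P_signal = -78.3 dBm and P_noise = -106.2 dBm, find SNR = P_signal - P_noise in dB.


SNR = -78.3 - (-106.2) = 27.9 dB

27.9 dB


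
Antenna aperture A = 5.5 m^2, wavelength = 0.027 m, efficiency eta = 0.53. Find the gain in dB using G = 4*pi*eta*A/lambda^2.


G_linear = 4*pi*0.53*5.5/0.027^2 = 50248.24
G_dB = 10*log10(50248.24) = 47.0 dB

47.0 dB


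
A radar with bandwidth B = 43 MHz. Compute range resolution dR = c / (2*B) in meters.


dR = 3e8 / (2 * 43000000.0) = 3.49 m

3.49 m


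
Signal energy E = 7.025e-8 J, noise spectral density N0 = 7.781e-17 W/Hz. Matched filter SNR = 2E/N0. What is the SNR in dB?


SNR_lin = 2 * 7.025e-8 / 7.781e-17 = 1.806e9
SNR_dB = 10*log10(1.806e9) = 92.6 dB

92.6 dB


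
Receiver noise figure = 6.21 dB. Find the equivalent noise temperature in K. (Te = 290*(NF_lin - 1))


NF_lin = 10^(6.21/10) = 4.178304
Te = 290 * (4.178304 - 1) = 921.7 K

921.7 K


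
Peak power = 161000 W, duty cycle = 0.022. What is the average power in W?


P_avg = 161000 * 0.022 = 3542.0 W

3542.0 W


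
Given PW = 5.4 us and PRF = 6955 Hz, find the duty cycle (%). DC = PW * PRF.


DC = 5.4e-6 * 6955 * 100 = 3.76%

3.76%


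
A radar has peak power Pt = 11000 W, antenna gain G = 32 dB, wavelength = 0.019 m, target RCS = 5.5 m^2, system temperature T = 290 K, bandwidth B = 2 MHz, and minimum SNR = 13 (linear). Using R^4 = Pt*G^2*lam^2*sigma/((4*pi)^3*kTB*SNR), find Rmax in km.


G_lin = 10^(32/10) = 1584.893192
R^4 = 11000 * 1584.893192^2 * 0.019^2 * 5.5 / ((4*pi)^3 * 1.38e-23 * 290 * 2000000.0 * 13)
R^4 = 2.65694e17 m^4
R_max = (2.65694e17)^(1/4) = 22703.6 m = 22.7 km

22.7 km


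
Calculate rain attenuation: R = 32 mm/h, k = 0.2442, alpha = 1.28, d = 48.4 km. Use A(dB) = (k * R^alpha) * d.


gamma = 0.2442 * 32^1.28 = 20.622325 dB/km
A = 20.622325 * 48.4 = 998.12 dB

998.12 dB


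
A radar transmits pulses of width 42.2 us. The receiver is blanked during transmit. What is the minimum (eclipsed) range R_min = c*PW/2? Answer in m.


R_min = 3e8 * 42.2e-6 / 2 = 6330.0 m

6330.0 m


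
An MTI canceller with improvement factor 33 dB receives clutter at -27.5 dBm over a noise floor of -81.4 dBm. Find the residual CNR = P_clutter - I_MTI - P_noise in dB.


CNR = -27.5 - 33 - (-81.4) = 20.9 dB

20.9 dB


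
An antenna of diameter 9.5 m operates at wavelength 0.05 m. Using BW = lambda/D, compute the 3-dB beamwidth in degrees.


BW_rad = 0.05 / 9.5 = 0.005263
BW_deg = 0.3 degrees

0.3 degrees


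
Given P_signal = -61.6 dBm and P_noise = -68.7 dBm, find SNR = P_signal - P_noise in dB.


SNR = -61.6 - (-68.7) = 7.1 dB

7.1 dB


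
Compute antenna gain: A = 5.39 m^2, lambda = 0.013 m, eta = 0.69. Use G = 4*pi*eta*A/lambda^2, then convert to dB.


G_linear = 4*pi*0.69*5.39/0.013^2 = 276541.95
G_dB = 10*log10(276541.95) = 54.4 dB

54.4 dB


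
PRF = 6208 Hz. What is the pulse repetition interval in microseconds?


PRI = 1/6208 = 0.0001610825 s = 161.1 us

161.1 us


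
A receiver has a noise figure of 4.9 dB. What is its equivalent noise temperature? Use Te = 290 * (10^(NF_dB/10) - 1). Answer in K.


NF_lin = 10^(4.9/10) = 3.090295
Te = 290 * (3.090295 - 1) = 606.2 K

606.2 K


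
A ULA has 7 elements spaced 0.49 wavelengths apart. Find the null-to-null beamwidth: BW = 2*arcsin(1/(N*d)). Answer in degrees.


1/(N*d) = 1/(7*0.49) = 0.291545
BW = 2*arcsin(0.291545) = 33.9 degrees

33.9 degrees


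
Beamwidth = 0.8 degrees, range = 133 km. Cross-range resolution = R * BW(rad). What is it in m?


BW_rad = 0.013962634
CR = 133000 * 0.013962634 = 1857.0 m

1857.0 m


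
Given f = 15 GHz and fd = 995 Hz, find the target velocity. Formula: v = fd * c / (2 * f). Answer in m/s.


v = 995 * 3e8 / (2 * 15000000000.0) = 10.0 m/s

10.0 m/s


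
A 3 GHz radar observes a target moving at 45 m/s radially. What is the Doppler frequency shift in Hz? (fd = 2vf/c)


fd = 2 * 45 * 3000000000.0 / 3e8 = 900.0 Hz

900.0 Hz


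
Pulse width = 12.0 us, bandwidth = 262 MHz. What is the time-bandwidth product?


TBP = 12.0 * 262 = 3144.0

3144.0


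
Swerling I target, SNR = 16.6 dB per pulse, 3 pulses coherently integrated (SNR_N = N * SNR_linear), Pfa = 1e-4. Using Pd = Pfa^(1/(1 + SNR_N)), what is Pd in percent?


SNR_lin = 10^(16.6/10) = 45.70882
SNR_N = 3 * 45.70882 = 137.12646
1/(1 + SNR_N) = 1/138.12646 = 0.0072397
Pd = (1e-4)^0.0072397 = 0.93549
Pd = 93.5%

93.5%


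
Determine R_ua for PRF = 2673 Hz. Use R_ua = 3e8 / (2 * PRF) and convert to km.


R_ua = 3e8 / (2 * 2673) = 56116.7 m = 56.1 km

56.1 km


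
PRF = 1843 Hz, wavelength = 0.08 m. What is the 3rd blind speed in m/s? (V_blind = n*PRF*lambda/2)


V_blind = 3 * 1843 * 0.08 / 2 = 221.2 m/s

221.2 m/s


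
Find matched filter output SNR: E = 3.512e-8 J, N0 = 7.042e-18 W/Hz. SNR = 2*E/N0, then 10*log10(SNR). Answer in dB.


SNR_lin = 2 * 3.512e-8 / 7.042e-18 = 9.974e9
SNR_dB = 10*log10(9.974e9) = 100.0 dB

100.0 dB


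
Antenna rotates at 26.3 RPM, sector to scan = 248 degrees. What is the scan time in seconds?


t = 248 / (26.3 * 360) * 60 = 1.57 s

1.57 s


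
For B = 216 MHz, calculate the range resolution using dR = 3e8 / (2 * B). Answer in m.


dR = 3e8 / (2 * 216000000.0) = 0.69 m

0.69 m


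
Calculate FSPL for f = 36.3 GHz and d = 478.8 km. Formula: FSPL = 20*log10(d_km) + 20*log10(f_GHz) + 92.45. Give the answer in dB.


20*log10(478.8) = 53.6
20*log10(36.3) = 31.2
FSPL = 177.3 dB

177.3 dB


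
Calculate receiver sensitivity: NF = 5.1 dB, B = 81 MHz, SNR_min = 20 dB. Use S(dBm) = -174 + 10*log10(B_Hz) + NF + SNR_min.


10*log10(81000000.0) = 79.08
S = -174 + 79.08 + 5.1 + 20 = -69.8 dBm

-69.8 dBm


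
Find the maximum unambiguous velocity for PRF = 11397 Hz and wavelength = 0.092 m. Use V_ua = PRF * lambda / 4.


V_ua = 11397 * 0.092 / 4 = 262.1 m/s

262.1 m/s


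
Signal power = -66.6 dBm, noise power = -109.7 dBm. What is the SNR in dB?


SNR = -66.6 - (-109.7) = 43.1 dB

43.1 dB


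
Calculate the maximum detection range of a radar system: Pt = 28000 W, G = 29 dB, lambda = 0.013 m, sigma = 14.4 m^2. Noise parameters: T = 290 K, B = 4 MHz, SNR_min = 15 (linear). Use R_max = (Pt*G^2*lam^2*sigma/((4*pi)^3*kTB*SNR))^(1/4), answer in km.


G_lin = 10^(29/10) = 794.328235
R^4 = 28000 * 794.328235^2 * 0.013^2 * 14.4 / ((4*pi)^3 * 1.38e-23 * 290 * 4000000.0 * 15)
R^4 = 9.02297e16 m^4
R_max = (9.02297e16)^(1/4) = 17331.5 m = 17.3 km

17.3 km


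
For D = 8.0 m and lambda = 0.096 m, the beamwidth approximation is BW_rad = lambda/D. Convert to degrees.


BW_rad = 0.096 / 8.0 = 0.012
BW_deg = 0.69 degrees

0.69 degrees


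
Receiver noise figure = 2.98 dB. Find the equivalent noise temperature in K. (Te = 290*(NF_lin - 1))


NF_lin = 10^(2.98/10) = 1.986095
Te = 290 * (1.986095 - 1) = 286.0 K

286.0 K


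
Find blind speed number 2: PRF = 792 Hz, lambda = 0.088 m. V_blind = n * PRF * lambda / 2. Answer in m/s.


V_blind = 2 * 792 * 0.088 / 2 = 69.7 m/s

69.7 m/s


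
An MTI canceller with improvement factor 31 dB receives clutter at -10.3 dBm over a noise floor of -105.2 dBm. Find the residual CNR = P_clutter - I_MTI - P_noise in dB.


CNR = -10.3 - 31 - (-105.2) = 63.9 dB

63.9 dB


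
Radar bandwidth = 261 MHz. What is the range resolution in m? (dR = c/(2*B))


dR = 3e8 / (2 * 261000000.0) = 0.57 m

0.57 m


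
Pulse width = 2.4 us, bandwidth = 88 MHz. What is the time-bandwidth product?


TBP = 2.4 * 88 = 211.2

211.2


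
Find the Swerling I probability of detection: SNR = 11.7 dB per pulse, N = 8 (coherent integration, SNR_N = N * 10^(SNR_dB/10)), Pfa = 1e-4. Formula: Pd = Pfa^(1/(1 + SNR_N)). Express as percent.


SNR_lin = 10^(11.7/10) = 14.79108
SNR_N = 8 * 14.79108 = 118.32864
1/(1 + SNR_N) = 1/119.32864 = 0.0083802
Pd = (1e-4)^0.0083802 = 0.92572
Pd = 92.6%

92.6%


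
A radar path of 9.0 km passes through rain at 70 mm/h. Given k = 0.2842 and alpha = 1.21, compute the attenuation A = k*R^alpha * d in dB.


gamma = 0.2842 * 70^1.21 = 48.550388 dB/km
A = 48.550388 * 9.0 = 436.95 dB

436.95 dB


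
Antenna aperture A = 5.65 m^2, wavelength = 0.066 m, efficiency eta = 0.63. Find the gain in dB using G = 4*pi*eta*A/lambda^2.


G_linear = 4*pi*0.63*5.65/0.066^2 = 10268.59
G_dB = 10*log10(10268.59) = 40.1 dB

40.1 dB


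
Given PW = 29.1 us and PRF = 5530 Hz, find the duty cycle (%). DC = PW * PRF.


DC = 29.1e-6 * 5530 * 100 = 16.09%

16.09%


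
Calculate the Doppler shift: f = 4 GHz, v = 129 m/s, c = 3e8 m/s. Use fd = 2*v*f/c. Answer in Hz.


fd = 2 * 129 * 4000000000.0 / 3e8 = 3440.0 Hz

3440.0 Hz


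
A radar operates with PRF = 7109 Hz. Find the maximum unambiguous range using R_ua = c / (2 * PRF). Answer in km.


R_ua = 3e8 / (2 * 7109) = 21100.0 m = 21.1 km

21.1 km


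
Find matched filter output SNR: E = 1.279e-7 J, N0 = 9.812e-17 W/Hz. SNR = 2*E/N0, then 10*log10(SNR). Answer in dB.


SNR_lin = 2 * 1.279e-7 / 9.812e-17 = 2.607e9
SNR_dB = 10*log10(2.607e9) = 94.2 dB

94.2 dB


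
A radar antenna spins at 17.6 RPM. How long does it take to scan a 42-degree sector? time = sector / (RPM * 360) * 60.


t = 42 / (17.6 * 360) * 60 = 0.4 s

0.4 s


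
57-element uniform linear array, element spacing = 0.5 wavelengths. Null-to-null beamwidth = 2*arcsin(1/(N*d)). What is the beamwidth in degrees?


1/(N*d) = 1/(57*0.5) = 0.035088
BW = 2*arcsin(0.035088) = 4.0 degrees

4.0 degrees


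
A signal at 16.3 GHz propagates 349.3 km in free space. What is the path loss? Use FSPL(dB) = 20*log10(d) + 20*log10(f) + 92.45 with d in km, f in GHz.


20*log10(349.3) = 50.86
20*log10(16.3) = 24.24
FSPL = 167.6 dB

167.6 dB


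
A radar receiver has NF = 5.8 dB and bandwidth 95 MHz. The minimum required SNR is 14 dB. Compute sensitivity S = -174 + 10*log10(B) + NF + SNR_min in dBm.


10*log10(95000000.0) = 79.78
S = -174 + 79.78 + 5.8 + 14 = -74.4 dBm

-74.4 dBm


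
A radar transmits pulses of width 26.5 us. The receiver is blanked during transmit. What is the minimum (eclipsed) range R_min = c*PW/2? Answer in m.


R_min = 3e8 * 26.5e-6 / 2 = 3975.0 m

3975.0 m


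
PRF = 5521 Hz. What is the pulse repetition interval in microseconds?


PRI = 1/5521 = 0.0001811266 s = 181.1 us

181.1 us


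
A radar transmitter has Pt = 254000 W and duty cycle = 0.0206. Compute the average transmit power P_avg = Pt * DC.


P_avg = 254000 * 0.0206 = 5232.4 W

5232.4 W


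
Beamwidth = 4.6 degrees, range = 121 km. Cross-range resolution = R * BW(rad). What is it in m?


BW_rad = 0.080285146
CR = 121000 * 0.080285146 = 9714.5 m

9714.5 m


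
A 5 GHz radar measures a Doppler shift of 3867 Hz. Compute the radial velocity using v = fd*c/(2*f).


v = 3867 * 3e8 / (2 * 5000000000.0) = 116.0 m/s

116.0 m/s


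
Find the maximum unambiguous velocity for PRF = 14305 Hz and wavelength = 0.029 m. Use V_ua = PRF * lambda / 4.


V_ua = 14305 * 0.029 / 4 = 103.7 m/s

103.7 m/s


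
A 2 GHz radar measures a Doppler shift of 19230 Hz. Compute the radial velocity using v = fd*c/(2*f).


v = 19230 * 3e8 / (2 * 2000000000.0) = 1442.3 m/s

1442.3 m/s


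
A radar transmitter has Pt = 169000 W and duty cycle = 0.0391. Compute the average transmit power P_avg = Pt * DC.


P_avg = 169000 * 0.0391 = 6607.9 W

6607.9 W


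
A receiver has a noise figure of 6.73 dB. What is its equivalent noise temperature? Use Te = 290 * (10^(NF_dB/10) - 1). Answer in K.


NF_lin = 10^(6.73/10) = 4.709773
Te = 290 * (4.709773 - 1) = 1075.8 K

1075.8 K


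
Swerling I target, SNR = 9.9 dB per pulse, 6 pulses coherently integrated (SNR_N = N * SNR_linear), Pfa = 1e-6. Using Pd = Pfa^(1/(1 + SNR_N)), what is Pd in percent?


SNR_lin = 10^(9.9/10) = 9.77237
SNR_N = 6 * 9.77237 = 58.63422
1/(1 + SNR_N) = 1/59.63422 = 0.0167689
Pd = (1e-6)^0.0167689 = 0.79321
Pd = 79.3%

79.3%


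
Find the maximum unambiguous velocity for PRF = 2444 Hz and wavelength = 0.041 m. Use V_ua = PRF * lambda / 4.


V_ua = 2444 * 0.041 / 4 = 25.1 m/s

25.1 m/s


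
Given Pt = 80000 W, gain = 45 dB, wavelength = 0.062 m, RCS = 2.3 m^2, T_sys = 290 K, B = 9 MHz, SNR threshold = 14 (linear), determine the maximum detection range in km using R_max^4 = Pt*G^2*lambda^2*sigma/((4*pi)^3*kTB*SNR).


G_lin = 10^(45/10) = 31622.776602
R^4 = 80000 * 31622.776602^2 * 0.062^2 * 2.3 / ((4*pi)^3 * 1.38e-23 * 290 * 9000000.0 * 14)
R^4 = 7.06845e20 m^4
R_max = (7.06845e20)^(1/4) = 163053.8 m = 163.1 km

163.1 km


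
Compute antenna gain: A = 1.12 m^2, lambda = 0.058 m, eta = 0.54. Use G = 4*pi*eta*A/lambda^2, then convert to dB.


G_linear = 4*pi*0.54*1.12/0.058^2 = 2259.26
G_dB = 10*log10(2259.26) = 33.5 dB

33.5 dB


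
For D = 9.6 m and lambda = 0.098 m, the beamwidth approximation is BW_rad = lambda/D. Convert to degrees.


BW_rad = 0.098 / 9.6 = 0.010208
BW_deg = 0.58 degrees

0.58 degrees


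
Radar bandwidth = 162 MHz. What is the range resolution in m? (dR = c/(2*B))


dR = 3e8 / (2 * 162000000.0) = 0.93 m

0.93 m


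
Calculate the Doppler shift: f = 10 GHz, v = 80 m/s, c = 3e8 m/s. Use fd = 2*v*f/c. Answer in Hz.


fd = 2 * 80 * 10000000000.0 / 3e8 = 5333.3 Hz

5333.3 Hz


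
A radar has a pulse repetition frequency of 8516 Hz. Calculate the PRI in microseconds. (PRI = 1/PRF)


PRI = 1/8516 = 0.000117426 s = 117.4 us

117.4 us


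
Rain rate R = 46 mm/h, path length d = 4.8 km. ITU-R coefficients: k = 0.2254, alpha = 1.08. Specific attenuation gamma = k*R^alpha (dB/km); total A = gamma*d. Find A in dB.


gamma = 0.2254 * 46^1.08 = 14.084206 dB/km
A = 14.084206 * 4.8 = 67.6 dB

67.6 dB


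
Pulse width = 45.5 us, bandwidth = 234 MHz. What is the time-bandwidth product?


TBP = 45.5 * 234 = 10647.0

10647.0


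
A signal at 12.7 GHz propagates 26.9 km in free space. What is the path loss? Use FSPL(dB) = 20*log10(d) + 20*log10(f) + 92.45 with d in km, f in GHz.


20*log10(26.9) = 28.6
20*log10(12.7) = 22.08
FSPL = 143.1 dB

143.1 dB


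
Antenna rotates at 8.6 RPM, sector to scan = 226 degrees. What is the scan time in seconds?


t = 226 / (8.6 * 360) * 60 = 4.38 s

4.38 s


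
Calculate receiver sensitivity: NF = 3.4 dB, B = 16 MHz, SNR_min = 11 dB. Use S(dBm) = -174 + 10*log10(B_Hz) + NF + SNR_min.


10*log10(16000000.0) = 72.04
S = -174 + 72.04 + 3.4 + 11 = -87.6 dBm

-87.6 dBm


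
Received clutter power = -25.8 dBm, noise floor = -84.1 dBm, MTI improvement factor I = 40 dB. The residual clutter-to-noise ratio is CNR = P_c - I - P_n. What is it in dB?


CNR = -25.8 - 40 - (-84.1) = 18.3 dB

18.3 dB


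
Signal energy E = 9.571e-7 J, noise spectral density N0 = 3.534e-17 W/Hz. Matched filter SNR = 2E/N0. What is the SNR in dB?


SNR_lin = 2 * 9.571e-7 / 3.534e-17 = 5.417e10
SNR_dB = 10*log10(5.417e10) = 107.3 dB

107.3 dB


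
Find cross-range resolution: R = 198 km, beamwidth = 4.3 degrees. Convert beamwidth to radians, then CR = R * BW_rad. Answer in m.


BW_rad = 0.075049158
CR = 198000 * 0.075049158 = 14859.7 m

14859.7 m


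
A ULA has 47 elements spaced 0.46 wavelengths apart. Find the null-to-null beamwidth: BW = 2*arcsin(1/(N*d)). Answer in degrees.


1/(N*d) = 1/(47*0.46) = 0.046253
BW = 2*arcsin(0.046253) = 5.3 degrees

5.3 degrees
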